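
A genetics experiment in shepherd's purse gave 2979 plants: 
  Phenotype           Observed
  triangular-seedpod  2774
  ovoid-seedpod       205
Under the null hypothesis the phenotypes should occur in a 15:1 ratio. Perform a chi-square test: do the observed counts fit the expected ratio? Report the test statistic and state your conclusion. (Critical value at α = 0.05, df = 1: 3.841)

Under the 15:1 hypothesis (Σ ratio = 16, N = 2979):
  triangular-seedpod: 2979 × 15/16 = 2792.8125
  ovoid-seedpod: 2979 × 1/16 = 186.1875
χ² = Σ (O − E)² / E
  triangular-seedpod: (2774 − 2792.8125)² / 2792.8125 = 0.1267
  ovoid-seedpod: (205 − 186.1875)² / 186.1875 = 1.9008
χ² = 0.1267 + 1.9008 = 2.0275 ≈ 2.028
Degrees of freedom = 2 − 1 = 1; critical value at α = 0.05 is 3.841.
Since 2.028 < 3.841, we fail to reject the null hypothesis — the data are consistent with the 15:1 ratio.

2.028; consistent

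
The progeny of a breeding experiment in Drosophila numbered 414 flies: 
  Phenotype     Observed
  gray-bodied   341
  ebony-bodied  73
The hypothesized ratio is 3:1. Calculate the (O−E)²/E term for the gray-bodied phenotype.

2.996

Total ratio parts = 4. Expected numbers out of 414:
  gray-bodied: 414 × 3/4 = 310.5
  ebony-bodied: 414 × 1/4 = 103.5
Contribution of gray-bodied: (341 − 310.5)² / 310.5 = 2.9960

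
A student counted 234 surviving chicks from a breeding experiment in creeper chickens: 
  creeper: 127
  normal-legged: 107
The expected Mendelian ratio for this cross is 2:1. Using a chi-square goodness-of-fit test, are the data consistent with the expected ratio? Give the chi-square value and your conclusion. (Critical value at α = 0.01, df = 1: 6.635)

16.173; not consistent

The 2:1 ratio has 3 parts, so with N = 234 the expected counts are:
  creeper: 234 × 2/3 = 156
  normal-legged: 234 × 1/3 = 78
χ² = Σ (O − E)² / E
  creeper: (127 − 156)² / 156 = 5.3910
  normal-legged: (107 − 78)² / 78 = 10.7821
χ² = 5.3910 + 10.7821 = 16.1731 ≈ 16.173
Degrees of freedom = 2 − 1 = 1; critical value at α = 0.01 is 6.635.
Since 16.173 > 6.635, we reject the null hypothesis — the data do not fit the 2:1 ratio.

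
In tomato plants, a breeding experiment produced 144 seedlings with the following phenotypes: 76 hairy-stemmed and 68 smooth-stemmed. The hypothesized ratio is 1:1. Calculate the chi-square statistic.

Under the 1:1 hypothesis (Σ ratio = 2, N = 144):
  hairy-stemmed: 144 × 1/2 = 72
  smooth-stemmed: 144 × 1/2 = 72
χ² = Σ (O − E)² / E
  hairy-stemmed: (76 − 72)² / 72 = 0.2222
  smooth-stemmed: (68 − 72)² / 72 = 0.2222
χ² = 0.2222 + 0.2222 = 0.4444 ≈ 0.444

0.444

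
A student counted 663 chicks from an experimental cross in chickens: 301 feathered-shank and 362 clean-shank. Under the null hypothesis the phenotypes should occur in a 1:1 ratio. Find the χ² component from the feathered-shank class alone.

The 1:1 ratio has 2 parts, so with N = 663 the expected counts are:
  feathered-shank: 663 × 1/2 = 331.5
  clean-shank: 663 × 1/2 = 331.5
Contribution of feathered-shank: (301 − 331.5)² / 331.5 = 2.8062

2.806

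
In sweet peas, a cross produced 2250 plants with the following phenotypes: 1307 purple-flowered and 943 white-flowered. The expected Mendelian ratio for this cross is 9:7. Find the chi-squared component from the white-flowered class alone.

1.739

Under the 9:7 hypothesis (Σ ratio = 16, N = 2250):
  purple-flowered: 2250 × 9/16 = 1265.625
  white-flowered: 2250 × 7/16 = 984.375
Contribution of white-flowered: (943 − 984.375)² / 984.375 = 1.7391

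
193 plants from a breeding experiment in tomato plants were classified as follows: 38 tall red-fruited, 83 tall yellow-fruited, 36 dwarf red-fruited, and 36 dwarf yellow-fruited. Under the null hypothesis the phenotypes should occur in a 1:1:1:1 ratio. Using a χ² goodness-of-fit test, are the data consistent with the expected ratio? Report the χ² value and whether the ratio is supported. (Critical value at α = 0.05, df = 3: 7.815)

33.425; not consistent

Expected counts for N = 193 under a 1:1:1:1 ratio (total parts = 4):
  tall red-fruited: 193 × 1/4 = 48.25
  tall yellow-fruited: 193 × 1/4 = 48.25
  dwarf red-fruited: 193 × 1/4 = 48.25
  dwarf yellow-fruited: 193 × 1/4 = 48.25
χ² = Σ (O − E)² / E
  tall red-fruited: (38 − 48.25)² / 48.25 = 2.1775
  tall yellow-fruited: (83 − 48.25)² / 48.25 = 25.0272
  dwarf red-fruited: (36 − 48.25)² / 48.25 = 3.1101
  dwarf yellow-fruited: (36 − 48.25)² / 48.25 = 3.1101
χ² = 2.1775 + 25.0272 + 3.1101 + 3.1101 = 33.4249 ≈ 33.425
Degrees of freedom = 4 − 1 = 3; critical value at α = 0.05 is 7.815.
Since 33.425 > 7.815, we reject the null hypothesis — the data do not fit the 1:1:1:1 ratio.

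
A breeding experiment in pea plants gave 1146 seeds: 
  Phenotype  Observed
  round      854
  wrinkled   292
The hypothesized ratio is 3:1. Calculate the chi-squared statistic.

0.141

The 3:1 ratio has 4 parts, so with N = 1146 the expected counts are:
  round: 1146 × 3/4 = 859.5
  wrinkled: 1146 × 1/4 = 286.5
χ² = Σ (O − E)² / E
  round: (854 − 859.5)² / 859.5 = 0.0352
  wrinkled: (292 − 286.5)² / 286.5 = 0.1056
χ² = 0.0352 + 0.1056 = 0.1408 ≈ 0.141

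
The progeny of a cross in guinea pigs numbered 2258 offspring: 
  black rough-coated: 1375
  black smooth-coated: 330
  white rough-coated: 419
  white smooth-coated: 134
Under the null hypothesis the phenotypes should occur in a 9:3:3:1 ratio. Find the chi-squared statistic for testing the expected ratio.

29.658

Total ratio parts = 16. Expected numbers out of 2258:
  black rough-coated: 2258 × 9/16 = 1270.125
  black smooth-coated: 2258 × 3/16 = 423.375
  white rough-coated: 2258 × 3/16 = 423.375
  white smooth-coated: 2258 × 1/16 = 141.125
χ² = Σ (O − E)² / E
  black rough-coated: (1375 − 1270.125)² / 1270.125 = 8.6596
  black smooth-coated: (330 − 423.375)² / 423.375 = 20.5938
  white rough-coated: (419 − 423.375)² / 423.375 = 0.0452
  white smooth-coated: (134 − 141.125)² / 141.125 = 0.3597
χ² = 8.6596 + 20.5938 + 0.0452 + 0.3597 = 29.6583 ≈ 29.658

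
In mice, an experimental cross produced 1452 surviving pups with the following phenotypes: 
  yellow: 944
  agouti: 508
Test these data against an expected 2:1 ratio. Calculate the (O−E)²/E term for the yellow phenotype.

Total ratio parts = 3. Expected numbers out of 1452:
  yellow: 1452 × 2/3 = 968
  agouti: 1452 × 1/3 = 484
Contribution of yellow: (944 − 968)² / 968 = 0.5950

0.595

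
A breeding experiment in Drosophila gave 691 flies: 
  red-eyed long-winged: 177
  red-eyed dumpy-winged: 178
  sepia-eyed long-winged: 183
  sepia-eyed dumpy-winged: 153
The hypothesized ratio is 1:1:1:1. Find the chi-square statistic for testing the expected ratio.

3.130

Total ratio parts = 4. Expected numbers out of 691:
  red-eyed long-winged: 691 × 1/4 = 172.75
  red-eyed dumpy-winged: 691 × 1/4 = 172.75
  sepia-eyed long-winged: 691 × 1/4 = 172.75
  sepia-eyed dumpy-winged: 691 × 1/4 = 172.75
χ² = Σ (O − E)² / E
  red-eyed long-winged: (177 − 172.75)² / 172.75 = 0.1046
  red-eyed dumpy-winged: (178 − 172.75)² / 172.75 = 0.1596
  sepia-eyed long-winged: (183 − 172.75)² / 172.75 = 0.6082
  sepia-eyed dumpy-winged: (153 − 172.75)² / 172.75 = 2.2580
χ² = 0.1046 + 0.1596 + 0.6082 + 2.2580 = 3.1304 ≈ 3.130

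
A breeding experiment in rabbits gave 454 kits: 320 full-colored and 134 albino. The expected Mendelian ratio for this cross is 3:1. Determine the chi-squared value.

The 3:1 ratio has 4 parts, so with N = 454 the expected counts are:
  full-colored: 454 × 3/4 = 340.5
  albino: 454 × 1/4 = 113.5
χ² = Σ (O − E)² / E
  full-colored: (320 − 340.5)² / 340.5 = 1.2342
  albino: (134 − 113.5)² / 113.5 = 3.7026
χ² = 1.2342 + 3.7026 = 4.9368 ≈ 4.937

4.937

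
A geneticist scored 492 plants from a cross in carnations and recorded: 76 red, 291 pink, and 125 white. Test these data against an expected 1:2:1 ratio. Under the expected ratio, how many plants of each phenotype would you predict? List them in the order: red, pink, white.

123, 246, 123

The 1:2:1 ratio has 4 parts, so with N = 492 the expected counts are:
  red: 492 × 1/4 = 123
  pink: 492 × 2/4 = 246
  white: 492 × 1/4 = 123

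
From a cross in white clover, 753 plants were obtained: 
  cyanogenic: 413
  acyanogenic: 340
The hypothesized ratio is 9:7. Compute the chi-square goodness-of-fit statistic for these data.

0.602

Under the 9:7 hypothesis (Σ ratio = 16, N = 753):
  cyanogenic: 753 × 9/16 = 423.5625
  acyanogenic: 753 × 7/16 = 329.4375
χ² = Σ (O − E)² / E
  cyanogenic: (413 − 423.5625)² / 423.5625 = 0.2634
  acyanogenic: (340 − 329.4375)² / 329.4375 = 0.3387
χ² = 0.2634 + 0.3387 = 0.6021 ≈ 0.602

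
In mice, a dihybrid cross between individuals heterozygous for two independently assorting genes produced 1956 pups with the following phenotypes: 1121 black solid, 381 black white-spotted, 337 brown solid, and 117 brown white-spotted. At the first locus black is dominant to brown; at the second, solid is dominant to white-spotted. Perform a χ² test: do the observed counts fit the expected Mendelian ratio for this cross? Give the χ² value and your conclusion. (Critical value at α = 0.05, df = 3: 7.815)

A dihybrid F₂ with independent assortment and complete dominance at both loci gives a 9:3:3:1 phenotypic ratio.
Under the 9:3:3:1 hypothesis (Σ ratio = 16, N = 1956):
  black solid: 1956 × 9/16 = 1100.25
  black white-spotted: 1956 × 3/16 = 366.75
  brown solid: 1956 × 3/16 = 366.75
  brown white-spotted: 1956 × 1/16 = 122.25
χ² = Σ (O − E)² / E
  black solid: (1121 − 1100.25)² / 1100.25 = 0.3913
  black white-spotted: (381 − 366.75)² / 366.75 = 0.5537
  brown solid: (337 − 366.75)² / 366.75 = 2.4133
  brown white-spotted: (117 − 122.25)² / 122.25 = 0.2255
χ² = 0.3913 + 0.5537 + 2.4133 + 0.2255 = 3.5838 ≈ 3.584
Degrees of freedom = 4 − 1 = 3; critical value at α = 0.05 is 7.815.
Since 3.584 < 7.815, we fail to reject the null hypothesis — the data are consistent with the 9:3:3:1 ratio.

3.584; consistent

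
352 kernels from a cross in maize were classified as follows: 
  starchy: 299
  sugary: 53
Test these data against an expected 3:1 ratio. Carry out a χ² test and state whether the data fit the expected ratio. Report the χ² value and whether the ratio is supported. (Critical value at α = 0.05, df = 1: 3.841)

18.561; not consistent

Expected counts for N = 352 under a 3:1 ratio (total parts = 4):
  starchy: 352 × 3/4 = 264
  sugary: 352 × 1/4 = 88
χ² = Σ (O − E)² / E
  starchy: (299 − 264)² / 264 = 4.6402
  sugary: (53 − 88)² / 88 = 13.9205
χ² = 4.6402 + 13.9205 = 18.5607 ≈ 18.561
Degrees of freedom = 2 − 1 = 1; critical value at α = 0.05 is 3.841.
Since 18.561 > 3.841, we reject the null hypothesis — the data do not fit the 3:1 ratio.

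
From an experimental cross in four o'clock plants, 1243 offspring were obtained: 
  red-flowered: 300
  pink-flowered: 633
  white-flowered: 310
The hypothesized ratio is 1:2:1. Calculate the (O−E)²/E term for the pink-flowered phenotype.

0.213

The 1:2:1 ratio has 4 parts, so with N = 1243 the expected counts are:
  red-flowered: 1243 × 1/4 = 310.75
  pink-flowered: 1243 × 2/4 = 621.5
  white-flowered: 1243 × 1/4 = 310.75
Contribution of pink-flowered: (633 − 621.5)² / 621.5 = 0.2128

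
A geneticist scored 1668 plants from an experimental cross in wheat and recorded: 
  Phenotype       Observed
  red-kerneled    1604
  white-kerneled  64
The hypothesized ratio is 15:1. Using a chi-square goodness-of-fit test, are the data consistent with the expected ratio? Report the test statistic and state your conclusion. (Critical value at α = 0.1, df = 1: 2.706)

16.576; not consistent

Total ratio parts = 16. Expected numbers out of 1668:
  red-kerneled: 1668 × 15/16 = 1563.75
  white-kerneled: 1668 × 1/16 = 104.25
χ² = Σ (O − E)² / E
  red-kerneled: (1604 − 1563.75)² / 1563.75 = 1.0360
  white-kerneled: (64 − 104.25)² / 104.25 = 15.5402
χ² = 1.0360 + 15.5402 = 16.5762 ≈ 16.576
Degrees of freedom = 2 − 1 = 1; critical value at α = 0.1 is 2.706.
Since 16.576 > 2.706, we reject the null hypothesis — the data do not fit the 15:1 ratio.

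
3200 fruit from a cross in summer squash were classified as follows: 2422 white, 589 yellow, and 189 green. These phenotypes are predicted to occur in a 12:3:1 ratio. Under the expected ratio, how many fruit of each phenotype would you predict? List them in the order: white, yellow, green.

Total ratio parts = 16. Expected numbers out of 3200:
  white: 3200 × 12/16 = 2400
  yellow: 3200 × 3/16 = 600
  green: 3200 × 1/16 = 200

2400, 600, 200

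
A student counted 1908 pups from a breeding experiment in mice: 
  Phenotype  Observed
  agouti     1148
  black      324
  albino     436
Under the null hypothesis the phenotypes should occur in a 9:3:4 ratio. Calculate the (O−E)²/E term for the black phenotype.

3.184

Total ratio parts = 16. Expected numbers out of 1908:
  agouti: 1908 × 9/16 = 1073.25
  black: 1908 × 3/16 = 357.75
  albino: 1908 × 4/16 = 477
Contribution of black: (324 − 357.75)² / 357.75 = 3.1840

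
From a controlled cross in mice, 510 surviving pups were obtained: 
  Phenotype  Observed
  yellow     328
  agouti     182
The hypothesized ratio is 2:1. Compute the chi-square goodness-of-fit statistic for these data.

The 2:1 ratio has 3 parts, so with N = 510 the expected counts are:
  yellow: 510 × 2/3 = 340
  agouti: 510 × 1/3 = 170
χ² = Σ (O − E)² / E
  yellow: (328 − 340)² / 340 = 0.4235
  agouti: (182 − 170)² / 170 = 0.8471
χ² = 0.4235 + 0.8471 = 1.2706 ≈ 1.271

1.271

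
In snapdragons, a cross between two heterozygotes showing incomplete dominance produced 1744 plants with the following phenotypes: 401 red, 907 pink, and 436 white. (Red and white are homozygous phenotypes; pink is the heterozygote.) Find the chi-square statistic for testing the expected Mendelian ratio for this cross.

With incomplete dominance, a heterozygote × heterozygote cross gives a 1:2:1 phenotypic ratio.
Under the 1:2:1 hypothesis (Σ ratio = 4, N = 1744):
  red: 1744 × 1/4 = 436
  pink: 1744 × 2/4 = 872
  white: 1744 × 1/4 = 436
χ² = Σ (O − E)² / E
  red: (401 − 436)² / 436 = 2.8096
  pink: (907 − 872)² / 872 = 1.4048
  white: (436 − 436)² / 436 = 0.0000
χ² = 2.8096 + 1.4048 + 0.0000 = 4.2144 ≈ 4.214

4.214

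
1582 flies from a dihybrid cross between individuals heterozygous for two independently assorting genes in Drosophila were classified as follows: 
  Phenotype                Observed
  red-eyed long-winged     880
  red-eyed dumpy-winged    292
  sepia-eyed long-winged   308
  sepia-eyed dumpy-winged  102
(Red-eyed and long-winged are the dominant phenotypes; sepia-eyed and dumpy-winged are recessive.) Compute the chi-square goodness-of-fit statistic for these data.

A dihybrid F₂ with independent assortment and complete dominance at both loci gives a 9:3:3:1 phenotypic ratio.
Total ratio parts = 16. Expected numbers out of 1582:
  red-eyed long-winged: 1582 × 9/16 = 889.875
  red-eyed dumpy-winged: 1582 × 3/16 = 296.625
  sepia-eyed long-winged: 1582 × 3/16 = 296.625
  sepia-eyed dumpy-winged: 1582 × 1/16 = 98.875
χ² = Σ (O − E)² / E
  red-eyed long-winged: (880 − 889.875)² / 889.875 = 0.1096
  red-eyed dumpy-winged: (292 − 296.625)² / 296.625 = 0.0721
  sepia-eyed long-winged: (308 − 296.625)² / 296.625 = 0.4362
  sepia-eyed dumpy-winged: (102 − 98.875)² / 98.875 = 0.0988
χ² = 0.1096 + 0.0721 + 0.4362 + 0.0988 = 0.7167 ≈ 0.717

0.717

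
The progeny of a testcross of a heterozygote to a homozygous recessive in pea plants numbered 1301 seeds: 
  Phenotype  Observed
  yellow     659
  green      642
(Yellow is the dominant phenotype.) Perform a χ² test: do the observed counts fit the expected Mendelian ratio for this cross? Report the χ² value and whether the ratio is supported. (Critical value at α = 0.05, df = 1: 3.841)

A testcross of a heterozygote (Aa × aa) gives a 1:1 phenotypic ratio.
Expected counts for N = 1301 under a 1:1 ratio (total parts = 2):
  yellow: 1301 × 1/2 = 650.5
  green: 1301 × 1/2 = 650.5
χ² = Σ (O − E)² / E
  yellow: (659 − 650.5)² / 650.5 = 0.1111
  green: (642 − 650.5)² / 650.5 = 0.1111
χ² = 0.1111 + 0.1111 = 0.2222 ≈ 0.222
Degrees of freedom = 2 − 1 = 1; critical value at α = 0.05 is 3.841.
Since 0.222 < 3.841, we fail to reject the null hypothesis — the data are consistent with the 1:1 ratio.

0.222; consistent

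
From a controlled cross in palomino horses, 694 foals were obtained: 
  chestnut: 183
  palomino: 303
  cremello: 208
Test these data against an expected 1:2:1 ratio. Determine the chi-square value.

Total ratio parts = 4. Expected numbers out of 694:
  chestnut: 694 × 1/4 = 173.5
  palomino: 694 × 2/4 = 347
  cremello: 694 × 1/4 = 173.5
χ² = Σ (O − E)² / E
  chestnut: (183 − 173.5)² / 173.5 = 0.5202
  palomino: (303 − 347)² / 347 = 5.5793
  cremello: (208 − 173.5)² / 173.5 = 6.8602
χ² = 0.5202 + 5.5793 + 6.8602 = 12.9597 ≈ 12.960

12.960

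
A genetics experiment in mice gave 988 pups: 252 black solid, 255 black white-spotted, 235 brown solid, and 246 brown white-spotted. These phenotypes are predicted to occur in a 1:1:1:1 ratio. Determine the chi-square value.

0.947

Expected counts for N = 988 under a 1:1:1:1 ratio (total parts = 4):
  black solid: 988 × 1/4 = 247
  black white-spotted: 988 × 1/4 = 247
  brown solid: 988 × 1/4 = 247
  brown white-spotted: 988 × 1/4 = 247
χ² = Σ (O − E)² / E
  black solid: (252 − 247)² / 247 = 0.1012
  black white-spotted: (255 − 247)² / 247 = 0.2591
  brown solid: (235 − 247)² / 247 = 0.5830
  brown white-spotted: (246 − 247)² / 247 = 0.0040
χ² = 0.1012 + 0.2591 + 0.5830 + 0.0040 = 0.9473 ≈ 0.947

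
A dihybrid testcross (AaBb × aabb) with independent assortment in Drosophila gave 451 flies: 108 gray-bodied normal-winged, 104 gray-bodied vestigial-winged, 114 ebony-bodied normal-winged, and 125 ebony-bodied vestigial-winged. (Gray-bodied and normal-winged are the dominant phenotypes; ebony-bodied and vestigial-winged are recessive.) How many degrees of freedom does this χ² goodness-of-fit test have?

3

A dihybrid testcross with independent assortment gives a 1:1:1:1 ratio.
A goodness-of-fit test with 4 phenotype classes has df = 4 − 1 = 3.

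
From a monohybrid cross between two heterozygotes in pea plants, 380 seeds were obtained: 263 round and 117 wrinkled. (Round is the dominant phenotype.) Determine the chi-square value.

6.793

For a monohybrid cross between heterozygotes with complete dominance, the expected phenotypic ratio is 3:1.
Expected counts for N = 380 under a 3:1 ratio (total parts = 4):
  round: 380 × 3/4 = 285
  wrinkled: 380 × 1/4 = 95
χ² = Σ (O − E)² / E
  round: (263 − 285)² / 285 = 1.6982
  wrinkled: (117 − 95)² / 95 = 5.0947
χ² = 1.6982 + 5.0947 = 6.7929 ≈ 6.793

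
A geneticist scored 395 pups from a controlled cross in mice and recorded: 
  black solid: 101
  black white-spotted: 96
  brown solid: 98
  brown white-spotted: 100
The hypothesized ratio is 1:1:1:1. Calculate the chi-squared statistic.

0.149

Total ratio parts = 4. Expected numbers out of 395:
  black solid: 395 × 1/4 = 98.75
  black white-spotted: 395 × 1/4 = 98.75
  brown solid: 395 × 1/4 = 98.75
  brown white-spotted: 395 × 1/4 = 98.75
χ² = Σ (O − E)² / E
  black solid: (101 − 98.75)² / 98.75 = 0.0513
  black white-spotted: (96 − 98.75)² / 98.75 = 0.0766
  brown solid: (98 − 98.75)² / 98.75 = 0.0057
  brown white-spotted: (100 − 98.75)² / 98.75 = 0.0158
χ² = 0.0513 + 0.0766 + 0.0057 + 0.0158 = 0.1494 ≈ 0.149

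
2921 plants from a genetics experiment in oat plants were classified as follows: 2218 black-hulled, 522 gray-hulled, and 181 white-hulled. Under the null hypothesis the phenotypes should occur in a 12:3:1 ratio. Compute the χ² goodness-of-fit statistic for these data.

Expected counts for N = 2921 under a 12:3:1 ratio (total parts = 16):
  black-hulled: 2921 × 12/16 = 2190.75
  gray-hulled: 2921 × 3/16 = 547.6875
  white-hulled: 2921 × 1/16 = 182.5625
χ² = Σ (O − E)² / E
  black-hulled: (2218 − 2190.75)² / 2190.75 = 0.3390
  gray-hulled: (522 − 547.6875)² / 547.6875 = 1.2048
  white-hulled: (181 − 182.5625)² / 182.5625 = 0.0134
χ² = 0.3390 + 1.2048 + 0.0134 = 1.5572 ≈ 1.557

1.557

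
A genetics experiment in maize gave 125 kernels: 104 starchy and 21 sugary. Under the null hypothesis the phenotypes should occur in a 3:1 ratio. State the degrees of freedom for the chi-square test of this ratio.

A goodness-of-fit test with 2 phenotype classes has df = 2 − 1 = 1.

1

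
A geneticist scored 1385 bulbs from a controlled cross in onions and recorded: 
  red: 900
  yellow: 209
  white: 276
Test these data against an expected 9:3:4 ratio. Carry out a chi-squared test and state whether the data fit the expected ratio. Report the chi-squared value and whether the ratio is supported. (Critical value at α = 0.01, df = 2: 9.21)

Total ratio parts = 16. Expected numbers out of 1385:
  red: 1385 × 9/16 = 779.0625
  yellow: 1385 × 3/16 = 259.6875
  white: 1385 × 4/16 = 346.25
χ² = Σ (O − E)² / E
  red: (900 − 779.0625)² / 779.0625 = 18.7737
  yellow: (209 − 259.6875)² / 259.6875 = 9.8935
  white: (276 − 346.25)² / 346.25 = 14.2529
χ² = 18.7737 + 9.8935 + 14.2529 = 42.9201 ≈ 42.920
Degrees of freedom = 3 − 1 = 2; critical value at α = 0.01 is 9.21.
Since 42.920 > 9.21, we reject the null hypothesis — the data do not fit the 9:3:4 ratio.

42.920; not consistent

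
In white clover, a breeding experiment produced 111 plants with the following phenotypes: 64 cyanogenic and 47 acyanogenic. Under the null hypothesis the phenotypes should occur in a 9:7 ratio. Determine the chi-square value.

Expected counts for N = 111 under a 9:7 ratio (total parts = 16):
  cyanogenic: 111 × 9/16 = 62.4375
  acyanogenic: 111 × 7/16 = 48.5625
χ² = Σ (O − E)² / E
  cyanogenic: (64 − 62.4375)² / 62.4375 = 0.0391
  acyanogenic: (47 − 48.5625)² / 48.5625 = 0.0503
χ² = 0.0391 + 0.0503 = 0.0894 ≈ 0.089

0.089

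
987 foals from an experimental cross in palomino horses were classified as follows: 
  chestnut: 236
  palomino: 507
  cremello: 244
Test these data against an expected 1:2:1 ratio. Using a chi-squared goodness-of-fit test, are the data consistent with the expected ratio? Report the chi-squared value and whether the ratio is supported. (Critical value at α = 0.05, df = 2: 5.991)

0.868; consistent

The 1:2:1 ratio has 4 parts, so with N = 987 the expected counts are:
  chestnut: 987 × 1/4 = 246.75
  palomino: 987 × 2/4 = 493.5
  cremello: 987 × 1/4 = 246.75
χ² = Σ (O − E)² / E
  chestnut: (236 − 246.75)² / 246.75 = 0.4683
  palomino: (507 − 493.5)² / 493.5 = 0.3693
  cremello: (244 − 246.75)² / 246.75 = 0.0306
χ² = 0.4683 + 0.3693 + 0.0306 = 0.8682 ≈ 0.868
Degrees of freedom = 3 − 1 = 2; critical value at α = 0.05 is 5.991.
Since 0.868 < 5.991, we fail to reject the null hypothesis — the data are consistent with the 1:2:1 ratio.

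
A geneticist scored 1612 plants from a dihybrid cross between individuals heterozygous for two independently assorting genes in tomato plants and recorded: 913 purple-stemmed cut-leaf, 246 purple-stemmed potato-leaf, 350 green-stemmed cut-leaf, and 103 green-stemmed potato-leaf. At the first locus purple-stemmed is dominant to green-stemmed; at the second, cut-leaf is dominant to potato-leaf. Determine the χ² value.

A dihybrid F₂ with independent assortment and complete dominance at both loci gives a 9:3:3:1 phenotypic ratio.
Under the 9:3:3:1 hypothesis (Σ ratio = 16, N = 1612):
  purple-stemmed cut-leaf: 1612 × 9/16 = 906.75
  purple-stemmed potato-leaf: 1612 × 3/16 = 302.25
  green-stemmed cut-leaf: 1612 × 3/16 = 302.25
  green-stemmed potato-leaf: 1612 × 1/16 = 100.75
χ² = Σ (O − E)² / E
  purple-stemmed cut-leaf: (913 − 906.75)² / 906.75 = 0.0431
  purple-stemmed potato-leaf: (246 − 302.25)² / 302.25 = 10.4684
  green-stemmed cut-leaf: (350 − 302.25)² / 302.25 = 7.5436
  green-stemmed potato-leaf: (103 − 100.75)² / 100.75 = 0.0502
χ² = 0.0431 + 10.4684 + 7.5436 + 0.0502 = 18.1053 ≈ 18.105

18.105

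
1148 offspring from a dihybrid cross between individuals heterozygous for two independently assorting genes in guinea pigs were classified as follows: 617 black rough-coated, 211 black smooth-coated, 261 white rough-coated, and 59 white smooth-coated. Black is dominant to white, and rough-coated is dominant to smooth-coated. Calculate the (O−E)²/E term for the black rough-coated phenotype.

1.280

A dihybrid F₂ with independent assortment and complete dominance at both loci gives a 9:3:3:1 phenotypic ratio.
Under the 9:3:3:1 hypothesis (Σ ratio = 16, N = 1148):
  black rough-coated: 1148 × 9/16 = 645.75
  black smooth-coated: 1148 × 3/16 = 215.25
  white rough-coated: 1148 × 3/16 = 215.25
  white smooth-coated: 1148 × 1/16 = 71.75
Contribution of black rough-coated: (617 − 645.75)² / 645.75 = 1.2800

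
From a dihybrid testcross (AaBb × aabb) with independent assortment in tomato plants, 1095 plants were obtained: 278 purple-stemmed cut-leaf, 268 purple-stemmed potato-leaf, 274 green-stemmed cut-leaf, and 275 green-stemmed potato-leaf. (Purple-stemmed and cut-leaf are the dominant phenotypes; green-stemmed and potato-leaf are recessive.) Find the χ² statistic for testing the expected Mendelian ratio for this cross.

A dihybrid testcross with independent assortment gives a 1:1:1:1 ratio.
The 1:1:1:1 ratio has 4 parts, so with N = 1095 the expected counts are:
  purple-stemmed cut-leaf: 1095 × 1/4 = 273.75
  purple-stemmed potato-leaf: 1095 × 1/4 = 273.75
  green-stemmed cut-leaf: 1095 × 1/4 = 273.75
  green-stemmed potato-leaf: 1095 × 1/4 = 273.75
χ² = Σ (O − E)² / E
  purple-stemmed cut-leaf: (278 − 273.75)² / 273.75 = 0.0660
  purple-stemmed potato-leaf: (268 − 273.75)² / 273.75 = 0.1208
  green-stemmed cut-leaf: (274 − 273.75)² / 273.75 = 0.0002
  green-stemmed potato-leaf: (275 − 273.75)² / 273.75 = 0.0057
χ² = 0.0660 + 0.1208 + 0.0002 + 0.0057 = 0.1927 ≈ 0.193

0.193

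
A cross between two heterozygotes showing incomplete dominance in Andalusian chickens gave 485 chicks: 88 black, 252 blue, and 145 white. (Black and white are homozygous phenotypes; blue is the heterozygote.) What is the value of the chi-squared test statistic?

14.142

With incomplete dominance, a heterozygote × heterozygote cross gives a 1:2:1 phenotypic ratio.
Expected counts for N = 485 under a 1:2:1 ratio (total parts = 4):
  black: 485 × 1/4 = 121.25
  blue: 485 × 2/4 = 242.5
  white: 485 × 1/4 = 121.25
χ² = Σ (O − E)² / E
  black: (88 − 121.25)² / 121.25 = 9.1180
  blue: (252 − 242.5)² / 242.5 = 0.3722
  white: (145 − 121.25)² / 121.25 = 4.6521
χ² = 9.1180 + 0.3722 + 4.6521 = 14.1423 ≈ 14.142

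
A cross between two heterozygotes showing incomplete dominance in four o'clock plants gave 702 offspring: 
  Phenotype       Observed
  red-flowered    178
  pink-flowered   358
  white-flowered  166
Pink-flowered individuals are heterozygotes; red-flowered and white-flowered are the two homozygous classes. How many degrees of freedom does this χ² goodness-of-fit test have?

With incomplete dominance, a heterozygote × heterozygote cross gives a 1:2:1 phenotypic ratio.
A goodness-of-fit test with 3 phenotype classes has df = 3 − 1 = 2.

2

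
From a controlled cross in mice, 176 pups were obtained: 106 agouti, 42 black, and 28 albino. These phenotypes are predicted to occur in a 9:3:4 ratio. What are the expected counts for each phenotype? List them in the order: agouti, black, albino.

99, 33, 44

Expected counts for N = 176 under a 9:3:4 ratio (total parts = 16):
  agouti: 176 × 9/16 = 99
  black: 176 × 3/16 = 33
  albino: 176 × 4/16 = 44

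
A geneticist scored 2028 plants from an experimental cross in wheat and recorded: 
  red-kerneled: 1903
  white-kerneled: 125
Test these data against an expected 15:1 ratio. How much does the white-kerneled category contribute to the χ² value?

0.024

The 15:1 ratio has 16 parts, so with N = 2028 the expected counts are:
  red-kerneled: 2028 × 15/16 = 1901.25
  white-kerneled: 2028 × 1/16 = 126.75
Contribution of white-kerneled: (125 − 126.75)² / 126.75 = 0.0242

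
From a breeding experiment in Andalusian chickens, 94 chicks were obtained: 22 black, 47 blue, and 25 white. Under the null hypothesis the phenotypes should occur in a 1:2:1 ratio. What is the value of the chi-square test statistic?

Under the 1:2:1 hypothesis (Σ ratio = 4, N = 94):
  black: 94 × 1/4 = 23.5
  blue: 94 × 2/4 = 47
  white: 94 × 1/4 = 23.5
χ² = Σ (O − E)² / E
  black: (22 − 23.5)² / 23.5 = 0.0957
  blue: (47 − 47)² / 47 = 0.0000
  white: (25 − 23.5)² / 23.5 = 0.0957
χ² = 0.0957 + 0.0000 + 0.0957 = 0.1914 ≈ 0.191

0.191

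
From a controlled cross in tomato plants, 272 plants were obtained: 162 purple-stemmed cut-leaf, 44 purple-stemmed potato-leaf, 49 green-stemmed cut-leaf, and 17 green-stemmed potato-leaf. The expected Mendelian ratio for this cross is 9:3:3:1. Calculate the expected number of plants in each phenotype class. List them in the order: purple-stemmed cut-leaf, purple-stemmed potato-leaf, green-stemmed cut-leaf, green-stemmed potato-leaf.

153, 51, 51, 17

Total ratio parts = 16. Expected numbers out of 272:
  purple-stemmed cut-leaf: 272 × 9/16 = 153
  purple-stemmed potato-leaf: 272 × 3/16 = 51
  green-stemmed cut-leaf: 272 × 3/16 = 51
  green-stemmed potato-leaf: 272 × 1/16 = 17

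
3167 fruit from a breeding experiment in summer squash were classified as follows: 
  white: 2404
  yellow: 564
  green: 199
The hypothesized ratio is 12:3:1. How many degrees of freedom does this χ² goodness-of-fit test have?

2

A goodness-of-fit test with 3 phenotype classes has df = 3 − 1 = 2.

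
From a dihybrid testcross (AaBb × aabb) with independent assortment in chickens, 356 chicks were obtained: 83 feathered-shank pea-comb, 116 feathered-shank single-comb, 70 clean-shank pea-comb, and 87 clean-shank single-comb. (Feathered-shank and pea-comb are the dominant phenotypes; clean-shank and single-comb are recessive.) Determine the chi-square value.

A dihybrid testcross with independent assortment gives a 1:1:1:1 ratio.
Expected counts for N = 356 under a 1:1:1:1 ratio (total parts = 4):
  feathered-shank pea-comb: 356 × 1/4 = 89
  feathered-shank single-comb: 356 × 1/4 = 89
  clean-shank pea-comb: 356 × 1/4 = 89
  clean-shank single-comb: 356 × 1/4 = 89
χ² = Σ (O − E)² / E
  feathered-shank pea-comb: (83 − 89)² / 89 = 0.4045
  feathered-shank single-comb: (116 − 89)² / 89 = 8.1910
  clean-shank pea-comb: (70 − 89)² / 89 = 4.0562
  clean-shank single-comb: (87 − 89)² / 89 = 0.0449
χ² = 0.4045 + 8.1910 + 4.0562 + 0.0449 = 12.6966 ≈ 12.697

12.697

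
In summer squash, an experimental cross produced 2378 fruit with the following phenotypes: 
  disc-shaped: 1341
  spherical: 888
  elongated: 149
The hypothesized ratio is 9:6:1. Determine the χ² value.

0.025

Under the 9:6:1 hypothesis (Σ ratio = 16, N = 2378):
  disc-shaped: 2378 × 9/16 = 1337.625
  spherical: 2378 × 6/16 = 891.75
  elongated: 2378 × 1/16 = 148.625
χ² = Σ (O − E)² / E
  disc-shaped: (1341 − 1337.625)² / 1337.625 = 0.0085
  spherical: (888 − 891.75)² / 891.75 = 0.0158
  elongated: (149 − 148.625)² / 148.625 = 0.0009
χ² = 0.0085 + 0.0158 + 0.0009 = 0.0252 ≈ 0.025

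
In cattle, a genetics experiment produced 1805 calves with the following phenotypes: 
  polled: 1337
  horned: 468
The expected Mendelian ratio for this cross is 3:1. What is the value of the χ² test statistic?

0.829

Under the 3:1 hypothesis (Σ ratio = 4, N = 1805):
  polled: 1805 × 3/4 = 1353.75
  horned: 1805 × 1/4 = 451.25
χ² = Σ (O − E)² / E
  polled: (1337 − 1353.75)² / 1353.75 = 0.2072
  horned: (468 − 451.25)² / 451.25 = 0.6217
χ² = 0.2072 + 0.6217 = 0.8289 ≈ 0.829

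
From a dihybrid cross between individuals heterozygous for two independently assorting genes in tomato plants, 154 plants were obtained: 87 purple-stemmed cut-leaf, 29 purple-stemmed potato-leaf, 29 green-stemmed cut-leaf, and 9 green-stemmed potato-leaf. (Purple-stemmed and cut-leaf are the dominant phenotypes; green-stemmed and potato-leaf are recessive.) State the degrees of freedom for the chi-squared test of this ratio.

A dihybrid F₂ with independent assortment and complete dominance at both loci gives a 9:3:3:1 phenotypic ratio.
A goodness-of-fit test with 4 phenotype classes has df = 4 − 1 = 3.

3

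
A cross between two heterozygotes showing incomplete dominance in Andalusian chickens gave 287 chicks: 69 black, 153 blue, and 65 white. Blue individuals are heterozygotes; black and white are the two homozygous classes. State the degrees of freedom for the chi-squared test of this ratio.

With incomplete dominance, a heterozygote × heterozygote cross gives a 1:2:1 phenotypic ratio.
A goodness-of-fit test with 3 phenotype classes has df = 3 − 1 = 2.

2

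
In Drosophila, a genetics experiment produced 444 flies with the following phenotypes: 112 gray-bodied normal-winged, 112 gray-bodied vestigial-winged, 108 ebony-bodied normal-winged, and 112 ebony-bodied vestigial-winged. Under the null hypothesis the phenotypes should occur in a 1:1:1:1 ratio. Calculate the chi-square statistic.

0.108

The 1:1:1:1 ratio has 4 parts, so with N = 444 the expected counts are:
  gray-bodied normal-winged: 444 × 1/4 = 111
  gray-bodied vestigial-winged: 444 × 1/4 = 111
  ebony-bodied normal-winged: 444 × 1/4 = 111
  ebony-bodied vestigial-winged: 444 × 1/4 = 111
χ² = Σ (O − E)² / E
  gray-bodied normal-winged: (112 − 111)² / 111 = 0.0090
  gray-bodied vestigial-winged: (112 − 111)² / 111 = 0.0090
  ebony-bodied normal-winged: (108 − 111)² / 111 = 0.0811
  ebony-bodied vestigial-winged: (112 − 111)² / 111 = 0.0090
χ² = 0.0090 + 0.0090 + 0.0811 + 0.0090 = 0.1081 ≈ 0.108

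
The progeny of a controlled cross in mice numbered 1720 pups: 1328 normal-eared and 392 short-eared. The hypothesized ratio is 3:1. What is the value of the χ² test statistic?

4.478

Expected counts for N = 1720 under a 3:1 ratio (total parts = 4):
  normal-eared: 1720 × 3/4 = 1290
  short-eared: 1720 × 1/4 = 430
χ² = Σ (O − E)² / E
  normal-eared: (1328 − 1290)² / 1290 = 1.1194
  short-eared: (392 − 430)² / 430 = 3.3581
χ² = 1.1194 + 3.3581 = 4.4775 ≈ 4.478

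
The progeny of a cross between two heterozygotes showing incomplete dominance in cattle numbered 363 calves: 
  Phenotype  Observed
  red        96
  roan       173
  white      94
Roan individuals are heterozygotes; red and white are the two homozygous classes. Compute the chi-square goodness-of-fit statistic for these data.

With incomplete dominance, a heterozygote × heterozygote cross gives a 1:2:1 phenotypic ratio.
Total ratio parts = 4. Expected numbers out of 363:
  red: 363 × 1/4 = 90.75
  roan: 363 × 2/4 = 181.5
  white: 363 × 1/4 = 90.75
χ² = Σ (O − E)² / E
  red: (96 − 90.75)² / 90.75 = 0.3037
  roan: (173 − 181.5)² / 181.5 = 0.3981
  white: (94 − 90.75)² / 90.75 = 0.1164
χ² = 0.3037 + 0.3981 + 0.1164 = 0.8182 ≈ 0.818

0.818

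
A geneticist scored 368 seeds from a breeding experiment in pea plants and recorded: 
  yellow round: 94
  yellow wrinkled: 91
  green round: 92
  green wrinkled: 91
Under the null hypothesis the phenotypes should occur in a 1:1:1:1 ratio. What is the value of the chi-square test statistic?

0.065

Expected counts for N = 368 under a 1:1:1:1 ratio (total parts = 4):
  yellow round: 368 × 1/4 = 92
  yellow wrinkled: 368 × 1/4 = 92
  green round: 368 × 1/4 = 92
  green wrinkled: 368 × 1/4 = 92
χ² = Σ (O − E)² / E
  yellow round: (94 − 92)² / 92 = 0.0435
  yellow wrinkled: (91 − 92)² / 92 = 0.0109
  green round: (92 − 92)² / 92 = 0.0000
  green wrinkled: (91 − 92)² / 92 = 0.0109
χ² = 0.0435 + 0.0109 + 0.0000 + 0.0109 = 0.0653 ≈ 0.065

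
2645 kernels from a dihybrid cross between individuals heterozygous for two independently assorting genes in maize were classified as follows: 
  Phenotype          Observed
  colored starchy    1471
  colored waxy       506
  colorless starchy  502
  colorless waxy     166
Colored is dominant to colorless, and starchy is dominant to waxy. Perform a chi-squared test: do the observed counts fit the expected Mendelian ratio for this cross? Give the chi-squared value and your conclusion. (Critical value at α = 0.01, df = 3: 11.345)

A dihybrid F₂ with independent assortment and complete dominance at both loci gives a 9:3:3:1 phenotypic ratio.
The 9:3:3:1 ratio has 16 parts, so with N = 2645 the expected counts are:
  colored starchy: 2645 × 9/16 = 1487.8125
  colored waxy: 2645 × 3/16 = 495.9375
  colorless starchy: 2645 × 3/16 = 495.9375
  colorless waxy: 2645 × 1/16 = 165.3125
χ² = Σ (O − E)² / E
  colored starchy: (1471 − 1487.8125)² / 1487.8125 = 0.1900
  colored waxy: (506 − 495.9375)² / 495.9375 = 0.2042
  colorless starchy: (502 − 495.9375)² / 495.9375 = 0.0741
  colorless waxy: (166 − 165.3125)² / 165.3125 = 0.0029
χ² = 0.1900 + 0.2042 + 0.0741 + 0.0029 = 0.4712 ≈ 0.471
Degrees of freedom = 4 − 1 = 3; critical value at α = 0.01 is 11.345.
Since 0.471 < 11.345, we fail to reject the null hypothesis — the data are consistent with the 9:3:3:1 ratio.

0.471; consistent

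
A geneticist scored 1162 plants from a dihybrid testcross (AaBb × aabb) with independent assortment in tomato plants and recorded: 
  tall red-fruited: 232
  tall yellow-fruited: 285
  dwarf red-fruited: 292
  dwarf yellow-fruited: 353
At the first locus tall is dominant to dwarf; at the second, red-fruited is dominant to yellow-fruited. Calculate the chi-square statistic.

25.339

A dihybrid testcross with independent assortment gives a 1:1:1:1 ratio.
Under the 1:1:1:1 hypothesis (Σ ratio = 4, N = 1162):
  tall red-fruited: 1162 × 1/4 = 290.5
  tall yellow-fruited: 1162 × 1/4 = 290.5
  dwarf red-fruited: 1162 × 1/4 = 290.5
  dwarf yellow-fruited: 1162 × 1/4 = 290.5
χ² = Σ (O − E)² / E
  tall red-fruited: (232 − 290.5)² / 290.5 = 11.7806
  tall yellow-fruited: (285 − 290.5)² / 290.5 = 0.1041
  dwarf red-fruited: (292 − 290.5)² / 290.5 = 0.0077
  dwarf yellow-fruited: (353 − 290.5)² / 290.5 = 13.4466
χ² = 11.7806 + 0.1041 + 0.0077 + 13.4466 = 25.339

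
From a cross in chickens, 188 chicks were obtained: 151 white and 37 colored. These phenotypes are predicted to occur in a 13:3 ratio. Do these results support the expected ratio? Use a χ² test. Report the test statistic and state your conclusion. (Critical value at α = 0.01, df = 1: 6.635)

0.107; consistent

The 13:3 ratio has 16 parts, so with N = 188 the expected counts are:
  white: 188 × 13/16 = 152.75
  colored: 188 × 3/16 = 35.25
χ² = Σ (O − E)² / E
  white: (151 − 152.75)² / 152.75 = 0.0200
  colored: (37 − 35.25)² / 35.25 = 0.0869
χ² = 0.0200 + 0.0869 = 0.1069 ≈ 0.107
Degrees of freedom = 2 − 1 = 1; critical value at α = 0.01 is 6.635.
Since 0.107 < 6.635, we fail to reject the null hypothesis — the data are consistent with the 13:3 ratio.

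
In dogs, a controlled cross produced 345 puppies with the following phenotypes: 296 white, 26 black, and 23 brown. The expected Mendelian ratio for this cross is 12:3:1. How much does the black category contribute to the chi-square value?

23.138

Expected counts for N = 345 under a 12:3:1 ratio (total parts = 16):
  white: 345 × 12/16 = 258.75
  black: 345 × 3/16 = 64.6875
  brown: 345 × 1/16 = 21.5625
Contribution of black: (26 − 64.6875)² / 64.6875 = 23.1377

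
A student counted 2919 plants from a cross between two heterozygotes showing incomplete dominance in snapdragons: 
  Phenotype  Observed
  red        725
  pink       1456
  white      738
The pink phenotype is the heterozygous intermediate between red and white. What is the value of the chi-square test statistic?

With incomplete dominance, a heterozygote × heterozygote cross gives a 1:2:1 phenotypic ratio.
Total ratio parts = 4. Expected numbers out of 2919:
  red: 2919 × 1/4 = 729.75
  pink: 2919 × 2/4 = 1459.5
  white: 2919 × 1/4 = 729.75
χ² = Σ (O − E)² / E
  red: (725 − 729.75)² / 729.75 = 0.0309
  pink: (1456 − 1459.5)² / 1459.5 = 0.0084
  white: (738 − 729.75)² / 729.75 = 0.0933
χ² = 0.0309 + 0.0084 + 0.0933 = 0.1326 ≈ 0.133

0.133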